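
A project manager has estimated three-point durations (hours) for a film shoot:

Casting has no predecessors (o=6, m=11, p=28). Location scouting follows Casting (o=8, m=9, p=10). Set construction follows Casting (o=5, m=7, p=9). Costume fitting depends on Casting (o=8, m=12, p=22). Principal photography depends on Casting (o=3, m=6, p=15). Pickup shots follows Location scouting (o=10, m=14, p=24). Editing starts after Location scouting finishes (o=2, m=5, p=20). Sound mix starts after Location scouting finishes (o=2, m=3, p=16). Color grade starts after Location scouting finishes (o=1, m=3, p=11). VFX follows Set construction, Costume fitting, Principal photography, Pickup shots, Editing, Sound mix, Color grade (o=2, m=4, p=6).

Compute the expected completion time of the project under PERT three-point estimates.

41 hours

te_Casting = (6 + 4·11 + 28)/6 = 78/6 = 13
te_Location scouting = (8 + 4·9 + 10)/6 = 54/6 = 9
te_Set construction = (5 + 4·7 + 9)/6 = 42/6 = 7
te_Costume fitting = (8 + 4·12 + 22)/6 = 78/6 = 13
te_Principal photography = (3 + 4·6 + 15)/6 = 42/6 = 7
te_Pickup shots = (10 + 4·14 + 24)/6 = 90/6 = 15
te_Editing = (2 + 4·5 + 20)/6 = 42/6 = 7
te_Sound mix = (2 + 4·3 + 16)/6 = 30/6 = 5
te_Color grade = (1 + 4·3 + 11)/6 = 24/6 = 4
te_VFX = (2 + 4·4 + 6)/6 = 24/6 = 4

Forward pass:
ES_Casting = 0; EF_Casting = 13
ES_Location scouting = 13; EF_Location scouting = 13+9 = 22
ES_Set construction = 13; EF_Set construction = 13+7 = 20
ES_Costume fitting = 13; EF_Costume fitting = 13+13 = 26
ES_Principal photography = 13; EF_Principal photography = 13+7 = 20
ES_Pickup shots = 22; EF_Pickup shots = 22+15 = 37
ES_Editing = 22; EF_Editing = 22+7 = 29
ES_Sound mix = 22; EF_Sound mix = 22+5 = 27
ES_Color grade = 22; EF_Color grade = 22+4 = 26
ES_VFX = max(EF_Set construction=20, EF_Costume fitting=26, EF_Principal photography=20, EF_Pickup shots=37, EF_Editing=29, EF_Sound mix=27, EF_Color grade=26) = 37; EF_VFX = 37+4 = 41
Expected project duration μ = 41 hours. Critical path: Casting → Location scouting → Pickup shots → VFX.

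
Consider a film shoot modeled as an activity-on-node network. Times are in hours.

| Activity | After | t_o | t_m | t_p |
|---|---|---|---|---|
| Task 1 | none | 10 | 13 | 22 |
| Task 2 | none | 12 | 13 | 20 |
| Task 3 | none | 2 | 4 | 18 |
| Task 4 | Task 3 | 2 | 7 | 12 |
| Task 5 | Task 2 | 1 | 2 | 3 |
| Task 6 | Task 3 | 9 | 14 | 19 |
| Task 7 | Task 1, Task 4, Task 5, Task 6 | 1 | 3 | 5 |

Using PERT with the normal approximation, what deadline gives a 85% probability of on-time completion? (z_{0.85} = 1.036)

te_Task 1 = (10 + 4·13 + 22)/6 = 84/6 = 14; σ²_Task 1 = ((22−10)/6)² = 4.000
te_Task 2 = (12 + 4·13 + 20)/6 = 84/6 = 14; σ²_Task 2 = ((20−12)/6)² = 1.778
te_Task 3 = (2 + 4·4 + 18)/6 = 36/6 = 6; σ²_Task 3 = ((18−2)/6)² = 7.111
te_Task 4 = (2 + 4·7 + 12)/6 = 42/6 = 7; σ²_Task 4 = ((12−2)/6)² = 2.778
te_Task 5 = (1 + 4·2 + 3)/6 = 12/6 = 2; σ²_Task 5 = ((3−1)/6)² = 0.111
te_Task 6 = (9 + 4·14 + 19)/6 = 84/6 = 14; σ²_Task 6 = ((19−9)/6)² = 2.778
te_Task 7 = (1 + 4·3 + 5)/6 = 18/6 = 3; σ²_Task 7 = ((5−1)/6)² = 0.444

Forward pass:
ES_Task 1 = 0; EF_Task 1 = 14
ES_Task 2 = 0; EF_Task 2 = 14
ES_Task 3 = 0; EF_Task 3 = 6
ES_Task 4 = 6; EF_Task 4 = 6+7 = 13
ES_Task 5 = 14; EF_Task 5 = 14+2 = 16
ES_Task 6 = 6; EF_Task 6 = 6+14 = 20
ES_Task 7 = max(EF_Task 1=14, EF_Task 4=13, EF_Task 5=16, EF_Task 6=20) = 20; EF_Task 7 = 20+3 = 23
Expected project duration μ = 23 hours. Critical path: Task 3 → Task 6 → Task 7.

Variance along critical path = 7.111 + 2.778 + 0.444 = 10.333; σ = 3.215 hours.
D = μ + z·σ = 23 + 1.036·3.215 = 26.3 hours

26.3 hours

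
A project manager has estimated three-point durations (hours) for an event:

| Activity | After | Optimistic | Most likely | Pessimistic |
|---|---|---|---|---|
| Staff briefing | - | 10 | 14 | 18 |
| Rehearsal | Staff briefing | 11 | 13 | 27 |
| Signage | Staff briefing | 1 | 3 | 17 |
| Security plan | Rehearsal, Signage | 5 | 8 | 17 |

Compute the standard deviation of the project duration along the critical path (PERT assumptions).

3.59 hours

te_Staff briefing = (10 + 4·14 + 18)/6 = 84/6 = 14; σ²_Staff briefing = ((18−10)/6)² = 1.778
te_Rehearsal = (11 + 4·13 + 27)/6 = 90/6 = 15; σ²_Rehearsal = ((27−11)/6)² = 7.111
te_Signage = (1 + 4·3 + 17)/6 = 30/6 = 5; σ²_Signage = ((17−1)/6)² = 7.111
te_Security plan = (5 + 4·8 + 17)/6 = 54/6 = 9; σ²_Security plan = ((17−5)/6)² = 4.000

Forward pass:
ES_Staff briefing = 0; EF_Staff briefing = 14
ES_Rehearsal = 14; EF_Rehearsal = 14+15 = 29
ES_Signage = 14; EF_Signage = 14+5 = 19
ES_Security plan = max(EF_Rehearsal=29, EF_Signage=19) = 29; EF_Security plan = 29+9 = 38
Expected project duration μ = 38 hours. Critical path: Staff briefing → Rehearsal → Security plan.

Variance along critical path = 1.778 + 7.111 + 4.000 = 12.889
σ = √12.889 = 3.590 hours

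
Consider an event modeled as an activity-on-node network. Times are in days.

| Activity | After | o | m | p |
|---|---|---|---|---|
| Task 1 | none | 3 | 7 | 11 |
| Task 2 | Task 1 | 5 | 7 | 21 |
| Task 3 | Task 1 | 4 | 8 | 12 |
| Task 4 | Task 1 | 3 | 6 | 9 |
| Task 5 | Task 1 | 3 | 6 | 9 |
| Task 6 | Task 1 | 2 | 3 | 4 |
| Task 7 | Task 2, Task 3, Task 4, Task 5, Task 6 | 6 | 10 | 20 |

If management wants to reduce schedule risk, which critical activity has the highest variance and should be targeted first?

te_Task 1 = (3 + 4·7 + 11)/6 = 42/6 = 7; σ²_Task 1 = ((11−3)/6)² = 1.778
te_Task 2 = (5 + 4·7 + 21)/6 = 54/6 = 9; σ²_Task 2 = ((21−5)/6)² = 7.111
te_Task 3 = (4 + 4·8 + 12)/6 = 48/6 = 8; σ²_Task 3 = ((12−4)/6)² = 1.778
te_Task 4 = (3 + 4·6 + 9)/6 = 36/6 = 6; σ²_Task 4 = ((9−3)/6)² = 1.000
te_Task 5 = (3 + 4·6 + 9)/6 = 36/6 = 6; σ²_Task 5 = ((9−3)/6)² = 1.000
te_Task 6 = (2 + 4·3 + 4)/6 = 18/6 = 3; σ²_Task 6 = ((4−2)/6)² = 0.111
te_Task 7 = (6 + 4·10 + 20)/6 = 66/6 = 11; σ²_Task 7 = ((20−6)/6)² = 5.444

Forward pass:
ES_Task 1 = 0; EF_Task 1 = 7
ES_Task 2 = 7; EF_Task 2 = 7+9 = 16
ES_Task 3 = 7; EF_Task 3 = 7+8 = 15
ES_Task 4 = 7; EF_Task 4 = 7+6 = 13
ES_Task 5 = 7; EF_Task 5 = 7+6 = 13
ES_Task 6 = 7; EF_Task 6 = 7+3 = 10
ES_Task 7 = max(EF_Task 2=16, EF_Task 3=15, EF_Task 4=13, EF_Task 5=13, EF_Task 6=10) = 16; EF_Task 7 = 16+11 = 27
Expected project duration μ = 27 days. Critical path: Task 1 → Task 2 → Task 7.

Variances on critical path: σ²_Task 1=1.778, σ²_Task 2=7.111, σ²_Task 7=5.444.
Largest is σ²_Task 2 = 7.111.

Task 2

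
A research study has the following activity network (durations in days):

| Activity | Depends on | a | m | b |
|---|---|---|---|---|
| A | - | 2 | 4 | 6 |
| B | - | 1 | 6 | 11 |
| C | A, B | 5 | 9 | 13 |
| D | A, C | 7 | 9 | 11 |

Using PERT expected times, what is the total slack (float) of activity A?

2 days

te_A = (2 + 4·4 + 6)/6 = 24/6 = 4
te_B = (1 + 4·6 + 11)/6 = 36/6 = 6
te_C = (5 + 4·9 + 13)/6 = 54/6 = 9
te_D = (7 + 4·9 + 11)/6 = 54/6 = 9

Forward pass:
ES_A = 0; EF_A = 4
ES_B = 0; EF_B = 6
ES_C = max(EF_A=4, EF_B=6) = 6; EF_C = 6+9 = 15
ES_D = max(EF_A=4, EF_C=15) = 15; EF_D = 15+9 = 24
Expected project duration μ = 24 days. Critical path: B → C → D.

Backward pass:
LF_D = 24; LS_D = 24−9 = 15
LF_C = LS_D = 15; LS_C = 15−9 = 6
LF_B = LS_C = 6; LS_B = 6−6 = 0
LF_A = min(LS_C=6, LS_D=15) = 6; LS_A = 6−4 = 2
Slack_A = LS_A − ES_A = 2 − 0 = 2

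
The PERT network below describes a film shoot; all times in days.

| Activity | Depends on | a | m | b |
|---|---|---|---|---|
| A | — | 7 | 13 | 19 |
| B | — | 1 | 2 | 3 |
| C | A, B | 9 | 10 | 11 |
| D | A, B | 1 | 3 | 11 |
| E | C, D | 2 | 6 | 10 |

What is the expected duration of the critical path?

te_A = (7 + 4·13 + 19)/6 = 78/6 = 13
te_B = (1 + 4·2 + 3)/6 = 12/6 = 2
te_C = (9 + 4·10 + 11)/6 = 60/6 = 10
te_D = (1 + 4·3 + 11)/6 = 24/6 = 4
te_E = (2 + 4·6 + 10)/6 = 36/6 = 6

Forward pass:
ES_A = 0; EF_A = 13
ES_B = 0; EF_B = 2
ES_C = max(EF_A=13, EF_B=2) = 13; EF_C = 13+10 = 23
ES_D = max(EF_A=13, EF_B=2) = 13; EF_D = 13+4 = 17
ES_E = max(EF_C=23, EF_D=17) = 23; EF_E = 23+6 = 29
Expected project duration μ = 29 days. Critical path: A → C → E.

29 days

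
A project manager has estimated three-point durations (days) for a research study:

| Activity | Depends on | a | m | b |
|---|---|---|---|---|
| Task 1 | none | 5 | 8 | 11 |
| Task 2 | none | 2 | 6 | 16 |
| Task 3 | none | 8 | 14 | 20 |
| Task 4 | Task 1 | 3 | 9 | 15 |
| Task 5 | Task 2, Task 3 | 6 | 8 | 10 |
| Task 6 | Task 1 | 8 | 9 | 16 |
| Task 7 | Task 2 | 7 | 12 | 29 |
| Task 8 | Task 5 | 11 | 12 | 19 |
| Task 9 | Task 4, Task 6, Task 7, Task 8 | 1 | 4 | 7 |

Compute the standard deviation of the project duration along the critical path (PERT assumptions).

te_Task 1 = (5 + 4·8 + 11)/6 = 48/6 = 8; σ²_Task 1 = ((11−5)/6)² = 1.000
te_Task 2 = (2 + 4·6 + 16)/6 = 42/6 = 7; σ²_Task 2 = ((16−2)/6)² = 5.444
te_Task 3 = (8 + 4·14 + 20)/6 = 84/6 = 14; σ²_Task 3 = ((20−8)/6)² = 4.000
te_Task 4 = (3 + 4·9 + 15)/6 = 54/6 = 9; σ²_Task 4 = ((15−3)/6)² = 4.000
te_Task 5 = (6 + 4·8 + 10)/6 = 48/6 = 8; σ²_Task 5 = ((10−6)/6)² = 0.444
te_Task 6 = (8 + 4·9 + 16)/6 = 60/6 = 10; σ²_Task 6 = ((16−8)/6)² = 1.778
te_Task 7 = (7 + 4·12 + 29)/6 = 84/6 = 14; σ²_Task 7 = ((29−7)/6)² = 13.444
te_Task 8 = (11 + 4·12 + 19)/6 = 78/6 = 13; σ²_Task 8 = ((19−11)/6)² = 1.778
te_Task 9 = (1 + 4·4 + 7)/6 = 24/6 = 4; σ²_Task 9 = ((7−1)/6)² = 1.000

Forward pass:
ES_Task 1 = 0; EF_Task 1 = 8
ES_Task 2 = 0; EF_Task 2 = 7
ES_Task 3 = 0; EF_Task 3 = 14
ES_Task 4 = 8; EF_Task 4 = 8+9 = 17
ES_Task 5 = max(EF_Task 2=7, EF_Task 3=14) = 14; EF_Task 5 = 14+8 = 22
ES_Task 6 = 8; EF_Task 6 = 8+10 = 18
ES_Task 7 = 7; EF_Task 7 = 7+14 = 21
ES_Task 8 = 22; EF_Task 8 = 22+13 = 35
ES_Task 9 = max(EF_Task 4=17, EF_Task 6=18, EF_Task 7=21, EF_Task 8=35) = 35; EF_Task 9 = 35+4 = 39
Expected project duration μ = 39 days. Critical path: Task 3 → Task 5 → Task 8 → Task 9.

Variance along critical path = 4.000 + 0.444 + 1.778 + 1.000 = 7.222
σ = √7.222 = 2.687 days

2.69 days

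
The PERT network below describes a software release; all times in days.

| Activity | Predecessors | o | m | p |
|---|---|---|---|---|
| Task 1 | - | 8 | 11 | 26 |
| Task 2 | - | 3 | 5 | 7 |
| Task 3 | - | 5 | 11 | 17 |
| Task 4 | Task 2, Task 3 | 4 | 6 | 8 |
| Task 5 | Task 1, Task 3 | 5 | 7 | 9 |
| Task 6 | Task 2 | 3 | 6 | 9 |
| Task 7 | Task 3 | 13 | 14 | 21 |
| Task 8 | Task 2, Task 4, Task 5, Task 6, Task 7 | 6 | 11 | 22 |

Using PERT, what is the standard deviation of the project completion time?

te_Task 1 = (8 + 4·11 + 26)/6 = 78/6 = 13; σ²_Task 1 = ((26−8)/6)² = 9.000
te_Task 2 = (3 + 4·5 + 7)/6 = 30/6 = 5; σ²_Task 2 = ((7−3)/6)² = 0.444
te_Task 3 = (5 + 4·11 + 17)/6 = 66/6 = 11; σ²_Task 3 = ((17−5)/6)² = 4.000
te_Task 4 = (4 + 4·6 + 8)/6 = 36/6 = 6; σ²_Task 4 = ((8−4)/6)² = 0.444
te_Task 5 = (5 + 4·7 + 9)/6 = 42/6 = 7; σ²_Task 5 = ((9−5)/6)² = 0.444
te_Task 6 = (3 + 4·6 + 9)/6 = 36/6 = 6; σ²_Task 6 = ((9−3)/6)² = 1.000
te_Task 7 = (13 + 4·14 + 21)/6 = 90/6 = 15; σ²_Task 7 = ((21−13)/6)² = 1.778
te_Task 8 = (6 + 4·11 + 22)/6 = 72/6 = 12; σ²_Task 8 = ((22−6)/6)² = 7.111

Forward pass:
ES_Task 1 = 0; EF_Task 1 = 13
ES_Task 2 = 0; EF_Task 2 = 5
ES_Task 3 = 0; EF_Task 3 = 11
ES_Task 4 = max(EF_Task 2=5, EF_Task 3=11) = 11; EF_Task 4 = 11+6 = 17
ES_Task 5 = max(EF_Task 1=13, EF_Task 3=11) = 13; EF_Task 5 = 13+7 = 20
ES_Task 6 = 5; EF_Task 6 = 5+6 = 11
ES_Task 7 = 11; EF_Task 7 = 11+15 = 26
ES_Task 8 = max(EF_Task 2=5, EF_Task 4=17, EF_Task 5=20, EF_Task 6=11, EF_Task 7=26) = 26; EF_Task 8 = 26+12 = 38
Expected project duration μ = 38 days. Critical path: Task 3 → Task 7 → Task 8.

Variance along critical path = 4.000 + 1.778 + 7.111 = 12.889
σ = √12.889 = 3.590 days

3.59 days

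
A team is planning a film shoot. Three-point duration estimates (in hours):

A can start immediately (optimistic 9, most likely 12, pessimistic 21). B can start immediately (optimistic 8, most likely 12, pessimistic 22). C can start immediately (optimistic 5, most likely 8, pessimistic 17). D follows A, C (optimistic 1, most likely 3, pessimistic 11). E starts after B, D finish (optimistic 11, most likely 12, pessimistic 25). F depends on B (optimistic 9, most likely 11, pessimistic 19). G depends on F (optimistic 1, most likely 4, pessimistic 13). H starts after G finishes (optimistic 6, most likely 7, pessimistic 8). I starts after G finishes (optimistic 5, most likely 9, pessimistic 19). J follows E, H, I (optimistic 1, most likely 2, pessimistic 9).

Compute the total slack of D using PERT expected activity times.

9 hours

te_A = (9 + 4·12 + 21)/6 = 78/6 = 13
te_B = (8 + 4·12 + 22)/6 = 78/6 = 13
te_C = (5 + 4·8 + 17)/6 = 54/6 = 9
te_D = (1 + 4·3 + 11)/6 = 24/6 = 4
te_E = (11 + 4·12 + 25)/6 = 84/6 = 14
te_F = (9 + 4·11 + 19)/6 = 72/6 = 12
te_G = (1 + 4·4 + 13)/6 = 30/6 = 5
te_H = (6 + 4·7 + 8)/6 = 42/6 = 7
te_I = (5 + 4·9 + 19)/6 = 60/6 = 10
te_J = (1 + 4·2 + 9)/6 = 18/6 = 3

Forward pass:
ES_A = 0; EF_A = 13
ES_B = 0; EF_B = 13
ES_C = 0; EF_C = 9
ES_D = max(EF_A=13, EF_C=9) = 13; EF_D = 13+4 = 17
ES_E = max(EF_B=13, EF_D=17) = 17; EF_E = 17+14 = 31
ES_F = 13; EF_F = 13+12 = 25
ES_G = 25; EF_G = 25+5 = 30
ES_H = 30; EF_H = 30+7 = 37
ES_I = 30; EF_I = 30+10 = 40
ES_J = max(EF_E=31, EF_H=37, EF_I=40) = 40; EF_J = 40+3 = 43
Expected project duration μ = 43 hours. Critical path: B → F → G → I → J.

Backward pass:
LF_J = 43; LS_J = 43−3 = 40
LF_I = LS_J = 40; LS_I = 40−10 = 30
LF_H = LS_J = 40; LS_H = 40−7 = 33
LF_G = min(LS_H=33, LS_I=30) = 30; LS_G = 30−5 = 25
LF_F = LS_G = 25; LS_F = 25−12 = 13
LF_E = LS_J = 40; LS_E = 40−14 = 26
LF_D = LS_E = 26; LS_D = 26−4 = 22
LF_C = LS_D = 22; LS_C = 22−9 = 13
LF_B = min(LS_E=26, LS_F=13) = 13; LS_B = 13−13 = 0
LF_A = LS_D = 22; LS_A = 22−13 = 9
Slack_D = LS_D − ES_D = 22 − 13 = 9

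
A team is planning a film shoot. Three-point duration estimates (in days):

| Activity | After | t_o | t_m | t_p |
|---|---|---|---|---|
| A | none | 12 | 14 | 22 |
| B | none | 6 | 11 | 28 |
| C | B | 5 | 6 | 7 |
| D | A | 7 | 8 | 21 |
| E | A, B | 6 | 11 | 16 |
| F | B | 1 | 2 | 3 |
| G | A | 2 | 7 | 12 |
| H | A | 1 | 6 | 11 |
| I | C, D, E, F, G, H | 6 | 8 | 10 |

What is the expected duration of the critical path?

te_A = (12 + 4·14 + 22)/6 = 90/6 = 15
te_B = (6 + 4·11 + 28)/6 = 78/6 = 13
te_C = (5 + 4·6 + 7)/6 = 36/6 = 6
te_D = (7 + 4·8 + 21)/6 = 60/6 = 10
te_E = (6 + 4·11 + 16)/6 = 66/6 = 11
te_F = (1 + 4·2 + 3)/6 = 12/6 = 2
te_G = (2 + 4·7 + 12)/6 = 42/6 = 7
te_H = (1 + 4·6 + 11)/6 = 36/6 = 6
te_I = (6 + 4·8 + 10)/6 = 48/6 = 8

Forward pass:
ES_A = 0; EF_A = 15
ES_B = 0; EF_B = 13
ES_C = 13; EF_C = 13+6 = 19
ES_D = 15; EF_D = 15+10 = 25
ES_E = max(EF_A=15, EF_B=13) = 15; EF_E = 15+11 = 26
ES_F = 13; EF_F = 13+2 = 15
ES_G = 15; EF_G = 15+7 = 22
ES_H = 15; EF_H = 15+6 = 21
ES_I = max(EF_C=19, EF_D=25, EF_E=26, EF_F=15, EF_G=22, EF_H=21) = 26; EF_I = 26+8 = 34
Expected project duration μ = 34 days. Critical path: A → E → I.

34 days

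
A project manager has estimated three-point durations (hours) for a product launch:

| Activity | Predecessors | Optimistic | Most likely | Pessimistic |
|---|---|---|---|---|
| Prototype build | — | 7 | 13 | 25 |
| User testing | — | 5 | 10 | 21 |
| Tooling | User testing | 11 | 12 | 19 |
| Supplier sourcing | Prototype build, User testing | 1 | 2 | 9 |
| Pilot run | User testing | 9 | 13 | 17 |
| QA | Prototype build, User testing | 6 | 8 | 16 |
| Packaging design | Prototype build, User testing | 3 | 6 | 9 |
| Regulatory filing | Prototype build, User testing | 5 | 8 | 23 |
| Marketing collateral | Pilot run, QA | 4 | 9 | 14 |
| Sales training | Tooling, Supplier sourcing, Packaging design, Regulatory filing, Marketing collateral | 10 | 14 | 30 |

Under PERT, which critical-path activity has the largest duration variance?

Sales training

te_Prototype build = (7 + 4·13 + 25)/6 = 84/6 = 14; σ²_Prototype build = ((25−7)/6)² = 9.000
te_User testing = (5 + 4·10 + 21)/6 = 66/6 = 11; σ²_User testing = ((21−5)/6)² = 7.111
te_Tooling = (11 + 4·12 + 19)/6 = 78/6 = 13; σ²_Tooling = ((19−11)/6)² = 1.778
te_Supplier sourcing = (1 + 4·2 + 9)/6 = 18/6 = 3; σ²_Supplier sourcing = ((9−1)/6)² = 1.778
te_Pilot run = (9 + 4·13 + 17)/6 = 78/6 = 13; σ²_Pilot run = ((17−9)/6)² = 1.778
te_QA = (6 + 4·8 + 16)/6 = 54/6 = 9; σ²_QA = ((16−6)/6)² = 2.778
te_Packaging design = (3 + 4·6 + 9)/6 = 36/6 = 6; σ²_Packaging design = ((9−3)/6)² = 1.000
te_Regulatory filing = (5 + 4·8 + 23)/6 = 60/6 = 10; σ²_Regulatory filing = ((23−5)/6)² = 9.000
te_Marketing collateral = (4 + 4·9 + 14)/6 = 54/6 = 9; σ²_Marketing collateral = ((14−4)/6)² = 2.778
te_Sales training = (10 + 4·14 + 30)/6 = 96/6 = 16; σ²_Sales training = ((30−10)/6)² = 11.111

Forward pass:
ES_Prototype build = 0; EF_Prototype build = 14
ES_User testing = 0; EF_User testing = 11
ES_Tooling = 11; EF_Tooling = 11+13 = 24
ES_Supplier sourcing = max(EF_Prototype build=14, EF_User testing=11) = 14; EF_Supplier sourcing = 14+3 = 17
ES_Pilot run = 11; EF_Pilot run = 11+13 = 24
ES_QA = max(EF_Prototype build=14, EF_User testing=11) = 14; EF_QA = 14+9 = 23
ES_Packaging design = max(EF_Prototype build=14, EF_User testing=11) = 14; EF_Packaging design = 14+6 = 20
ES_Regulatory filing = max(EF_Prototype build=14, EF_User testing=11) = 14; EF_Regulatory filing = 14+10 = 24
ES_Marketing collateral = max(EF_Pilot run=24, EF_QA=23) = 24; EF_Marketing collateral = 24+9 = 33
ES_Sales training = max(EF_Tooling=24, EF_Supplier sourcing=17, EF_Packaging design=20, EF_Regulatory filing=24, EF_Marketing collateral=33) = 33; EF_Sales training = 33+16 = 49
Expected project duration μ = 49 hours. Critical path: User testing → Pilot run → Marketing collateral → Sales training.

Variances on critical path: σ²_User testing=7.111, σ²_Pilot run=1.778, σ²_Marketing collateral=2.778, σ²_Sales training=11.111.
Largest is σ²_Sales training = 11.111.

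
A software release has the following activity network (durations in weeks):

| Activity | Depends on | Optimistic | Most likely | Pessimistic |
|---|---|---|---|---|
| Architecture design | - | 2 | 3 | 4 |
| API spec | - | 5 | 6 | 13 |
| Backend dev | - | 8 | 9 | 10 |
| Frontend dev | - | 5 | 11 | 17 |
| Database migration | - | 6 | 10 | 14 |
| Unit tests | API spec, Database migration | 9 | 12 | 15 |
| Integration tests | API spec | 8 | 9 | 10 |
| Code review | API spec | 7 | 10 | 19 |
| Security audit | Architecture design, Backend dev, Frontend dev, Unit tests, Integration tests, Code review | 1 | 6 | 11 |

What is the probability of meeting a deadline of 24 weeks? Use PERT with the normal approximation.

0.045

te_Architecture design = (2 + 4·3 + 4)/6 = 18/6 = 3; σ²_Architecture design = ((4−2)/6)² = 0.111
te_API spec = (5 + 4·6 + 13)/6 = 42/6 = 7; σ²_API spec = ((13−5)/6)² = 1.778
te_Backend dev = (8 + 4·9 + 10)/6 = 54/6 = 9; σ²_Backend dev = ((10−8)/6)² = 0.111
te_Frontend dev = (5 + 4·11 + 17)/6 = 66/6 = 11; σ²_Frontend dev = ((17−5)/6)² = 4.000
te_Database migration = (6 + 4·10 + 14)/6 = 60/6 = 10; σ²_Database migration = ((14−6)/6)² = 1.778
te_Unit tests = (9 + 4·12 + 15)/6 = 72/6 = 12; σ²_Unit tests = ((15−9)/6)² = 1.000
te_Integration tests = (8 + 4·9 + 10)/6 = 54/6 = 9; σ²_Integration tests = ((10−8)/6)² = 0.111
te_Code review = (7 + 4·10 + 19)/6 = 66/6 = 11; σ²_Code review = ((19−7)/6)² = 4.000
te_Security audit = (1 + 4·6 + 11)/6 = 36/6 = 6; σ²_Security audit = ((11−1)/6)² = 2.778

Forward pass:
ES_Architecture design = 0; EF_Architecture design = 3
ES_API spec = 0; EF_API spec = 7
ES_Backend dev = 0; EF_Backend dev = 9
ES_Frontend dev = 0; EF_Frontend dev = 11
ES_Database migration = 0; EF_Database migration = 10
ES_Unit tests = max(EF_API spec=7, EF_Database migration=10) = 10; EF_Unit tests = 10+12 = 22
ES_Integration tests = 7; EF_Integration tests = 7+9 = 16
ES_Code review = 7; EF_Code review = 7+11 = 18
ES_Security audit = max(EF_Architecture design=3, EF_Backend dev=9, EF_Frontend dev=11, EF_Unit tests=22, EF_Integration tests=16, EF_Code review=18) = 22; EF_Security audit = 22+6 = 28
Expected project duration μ = 28 weeks. Critical path: Database migration → Unit tests → Security audit.

Variance along critical path = 1.778 + 1.000 + 2.778 = 5.556; σ = √5.556 = 2.357 weeks.
Z = (24 − 28) / 2.357 = -1.697
P(T ≤ 24) = Φ(-1.697) ≈ 0.045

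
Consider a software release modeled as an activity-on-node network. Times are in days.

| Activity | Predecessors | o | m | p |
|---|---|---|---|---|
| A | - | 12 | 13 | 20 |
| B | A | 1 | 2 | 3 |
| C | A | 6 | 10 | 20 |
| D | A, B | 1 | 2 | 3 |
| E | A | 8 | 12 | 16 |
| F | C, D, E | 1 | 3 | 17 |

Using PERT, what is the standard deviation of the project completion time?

te_A = (12 + 4·13 + 20)/6 = 84/6 = 14; σ²_A = ((20−12)/6)² = 1.778
te_B = (1 + 4·2 + 3)/6 = 12/6 = 2; σ²_B = ((3−1)/6)² = 0.111
te_C = (6 + 4·10 + 20)/6 = 66/6 = 11; σ²_C = ((20−6)/6)² = 5.444
te_D = (1 + 4·2 + 3)/6 = 12/6 = 2; σ²_D = ((3−1)/6)² = 0.111
te_E = (8 + 4·12 + 16)/6 = 72/6 = 12; σ²_E = ((16−8)/6)² = 1.778
te_F = (1 + 4·3 + 17)/6 = 30/6 = 5; σ²_F = ((17−1)/6)² = 7.111

Forward pass:
ES_A = 0; EF_A = 14
ES_B = 14; EF_B = 14+2 = 16
ES_C = 14; EF_C = 14+11 = 25
ES_D = max(EF_A=14, EF_B=16) = 16; EF_D = 16+2 = 18
ES_E = 14; EF_E = 14+12 = 26
ES_F = max(EF_C=25, EF_D=18, EF_E=26) = 26; EF_F = 26+5 = 31
Expected project duration μ = 31 days. Critical path: A → E → F.

Variance along critical path = 1.778 + 1.778 + 7.111 = 10.667
σ = √10.667 = 3.266 days

3.27 days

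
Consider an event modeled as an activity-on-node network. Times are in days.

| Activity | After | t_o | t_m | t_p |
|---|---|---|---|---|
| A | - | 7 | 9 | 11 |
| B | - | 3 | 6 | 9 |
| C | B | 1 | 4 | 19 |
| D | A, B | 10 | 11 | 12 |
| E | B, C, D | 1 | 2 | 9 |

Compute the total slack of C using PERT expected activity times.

te_A = (7 + 4·9 + 11)/6 = 54/6 = 9
te_B = (3 + 4·6 + 9)/6 = 36/6 = 6
te_C = (1 + 4·4 + 19)/6 = 36/6 = 6
te_D = (10 + 4·11 + 12)/6 = 66/6 = 11
te_E = (1 + 4·2 + 9)/6 = 18/6 = 3

Forward pass:
ES_A = 0; EF_A = 9
ES_B = 0; EF_B = 6
ES_C = 6; EF_C = 6+6 = 12
ES_D = max(EF_A=9, EF_B=6) = 9; EF_D = 9+11 = 20
ES_E = max(EF_B=6, EF_C=12, EF_D=20) = 20; EF_E = 20+3 = 23
Expected project duration μ = 23 days. Critical path: A → D → E.

Backward pass:
LF_E = 23; LS_E = 23−3 = 20
LF_D = LS_E = 20; LS_D = 20−11 = 9
LF_C = LS_E = 20; LS_C = 20−6 = 14
LF_B = min(LS_C=14, LS_D=9, LS_E=20) = 9; LS_B = 9−6 = 3
LF_A = LS_D = 9; LS_A = 9−9 = 0
Slack_C = LS_C − ES_C = 14 − 6 = 8

8 days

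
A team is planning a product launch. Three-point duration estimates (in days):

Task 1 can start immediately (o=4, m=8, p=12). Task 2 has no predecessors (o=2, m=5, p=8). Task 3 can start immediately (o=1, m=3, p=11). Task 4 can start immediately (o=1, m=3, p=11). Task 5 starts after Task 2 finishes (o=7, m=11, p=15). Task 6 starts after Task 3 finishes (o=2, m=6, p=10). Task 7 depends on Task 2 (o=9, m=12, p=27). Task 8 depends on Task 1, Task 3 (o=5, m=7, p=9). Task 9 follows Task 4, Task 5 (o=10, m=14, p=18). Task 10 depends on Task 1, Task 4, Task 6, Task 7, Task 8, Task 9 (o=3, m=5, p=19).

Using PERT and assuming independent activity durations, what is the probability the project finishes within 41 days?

te_Task 1 = (4 + 4·8 + 12)/6 = 48/6 = 8; σ²_Task 1 = ((12−4)/6)² = 1.778
te_Task 2 = (2 + 4·5 + 8)/6 = 30/6 = 5; σ²_Task 2 = ((8−2)/6)² = 1.000
te_Task 3 = (1 + 4·3 + 11)/6 = 24/6 = 4; σ²_Task 3 = ((11−1)/6)² = 2.778
te_Task 4 = (1 + 4·3 + 11)/6 = 24/6 = 4; σ²_Task 4 = ((11−1)/6)² = 2.778
te_Task 5 = (7 + 4·11 + 15)/6 = 66/6 = 11; σ²_Task 5 = ((15−7)/6)² = 1.778
te_Task 6 = (2 + 4·6 + 10)/6 = 36/6 = 6; σ²_Task 6 = ((10−2)/6)² = 1.778
te_Task 7 = (9 + 4·12 + 27)/6 = 84/6 = 14; σ²_Task 7 = ((27−9)/6)² = 9.000
te_Task 8 = (5 + 4·7 + 9)/6 = 42/6 = 7; σ²_Task 8 = ((9−5)/6)² = 0.444
te_Task 9 = (10 + 4·14 + 18)/6 = 84/6 = 14; σ²_Task 9 = ((18−10)/6)² = 1.778
te_Task 10 = (3 + 4·5 + 19)/6 = 42/6 = 7; σ²_Task 10 = ((19−3)/6)² = 7.111

Forward pass:
ES_Task 1 = 0; EF_Task 1 = 8
ES_Task 2 = 0; EF_Task 2 = 5
ES_Task 3 = 0; EF_Task 3 = 4
ES_Task 4 = 0; EF_Task 4 = 4
ES_Task 5 = 5; EF_Task 5 = 5+11 = 16
ES_Task 6 = 4; EF_Task 6 = 4+6 = 10
ES_Task 7 = 5; EF_Task 7 = 5+14 = 19
ES_Task 8 = max(EF_Task 1=8, EF_Task 3=4) = 8; EF_Task 8 = 8+7 = 15
ES_Task 9 = max(EF_Task 4=4, EF_Task 5=16) = 16; EF_Task 9 = 16+14 = 30
ES_Task 10 = max(EF_Task 1=8, EF_Task 4=4, EF_Task 6=10, EF_Task 7=19, EF_Task 8=15, EF_Task 9=30) = 30; EF_Task 10 = 30+7 = 37
Expected project duration μ = 37 days. Critical path: Task 2 → Task 5 → Task 9 → Task 10.

Variance along critical path = 1.000 + 1.778 + 1.778 + 7.111 = 11.667; σ = √11.667 = 3.416 days.
Z = (41 − 37) / 3.416 = 1.171
P(T ≤ 41) = Φ(1.171) ≈ 0.879

0.879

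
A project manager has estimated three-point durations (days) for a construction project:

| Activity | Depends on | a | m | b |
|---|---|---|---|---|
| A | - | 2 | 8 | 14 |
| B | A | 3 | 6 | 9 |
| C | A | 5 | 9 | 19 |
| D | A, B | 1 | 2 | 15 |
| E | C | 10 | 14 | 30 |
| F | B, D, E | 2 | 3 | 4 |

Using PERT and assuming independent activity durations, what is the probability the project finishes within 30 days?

0.062

te_A = (2 + 4·8 + 14)/6 = 48/6 = 8; σ²_A = ((14−2)/6)² = 4.000
te_B = (3 + 4·6 + 9)/6 = 36/6 = 6; σ²_B = ((9−3)/6)² = 1.000
te_C = (5 + 4·9 + 19)/6 = 60/6 = 10; σ²_C = ((19−5)/6)² = 5.444
te_D = (1 + 4·2 + 15)/6 = 24/6 = 4; σ²_D = ((15−1)/6)² = 5.444
te_E = (10 + 4·14 + 30)/6 = 96/6 = 16; σ²_E = ((30−10)/6)² = 11.111
te_F = (2 + 4·3 + 4)/6 = 18/6 = 3; σ²_F = ((4−2)/6)² = 0.111

Forward pass:
ES_A = 0; EF_A = 8
ES_B = 8; EF_B = 8+6 = 14
ES_C = 8; EF_C = 8+10 = 18
ES_D = max(EF_A=8, EF_B=14) = 14; EF_D = 14+4 = 18
ES_E = 18; EF_E = 18+16 = 34
ES_F = max(EF_B=14, EF_D=18, EF_E=34) = 34; EF_F = 34+3 = 37
Expected project duration μ = 37 days. Critical path: A → C → E → F.

Variance along critical path = 4.000 + 5.444 + 11.111 + 0.111 = 20.667; σ = √20.667 = 4.546 days.
Z = (30 − 37) / 4.546 = -1.540
P(T ≤ 30) = Φ(-1.540) ≈ 0.062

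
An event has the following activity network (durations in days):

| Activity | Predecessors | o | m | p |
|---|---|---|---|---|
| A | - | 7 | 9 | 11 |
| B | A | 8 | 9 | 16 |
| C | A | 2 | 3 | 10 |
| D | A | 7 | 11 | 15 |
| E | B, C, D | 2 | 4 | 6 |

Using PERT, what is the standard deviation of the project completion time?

1.63 days

te_A = (7 + 4·9 + 11)/6 = 54/6 = 9; σ²_A = ((11−7)/6)² = 0.444
te_B = (8 + 4·9 + 16)/6 = 60/6 = 10; σ²_B = ((16−8)/6)² = 1.778
te_C = (2 + 4·3 + 10)/6 = 24/6 = 4; σ²_C = ((10−2)/6)² = 1.778
te_D = (7 + 4·11 + 15)/6 = 66/6 = 11; σ²_D = ((15−7)/6)² = 1.778
te_E = (2 + 4·4 + 6)/6 = 24/6 = 4; σ²_E = ((6−2)/6)² = 0.444

Forward pass:
ES_A = 0; EF_A = 9
ES_B = 9; EF_B = 9+10 = 19
ES_C = 9; EF_C = 9+4 = 13
ES_D = 9; EF_D = 9+11 = 20
ES_E = max(EF_B=19, EF_C=13, EF_D=20) = 20; EF_E = 20+4 = 24
Expected project duration μ = 24 days. Critical path: A → D → E.

Variance along critical path = 0.444 + 1.778 + 0.444 = 2.667
σ = √2.667 = 1.633 days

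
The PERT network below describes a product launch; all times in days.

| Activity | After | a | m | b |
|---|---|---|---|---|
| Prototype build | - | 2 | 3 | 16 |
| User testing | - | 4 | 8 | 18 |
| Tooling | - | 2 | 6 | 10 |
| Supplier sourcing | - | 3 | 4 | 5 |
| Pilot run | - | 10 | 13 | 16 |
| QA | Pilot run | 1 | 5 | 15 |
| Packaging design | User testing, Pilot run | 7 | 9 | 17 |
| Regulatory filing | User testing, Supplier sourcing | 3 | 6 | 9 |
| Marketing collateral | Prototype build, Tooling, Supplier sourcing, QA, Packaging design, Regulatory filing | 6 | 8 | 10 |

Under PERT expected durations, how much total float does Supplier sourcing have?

te_Prototype build = (2 + 4·3 + 16)/6 = 30/6 = 5
te_User testing = (4 + 4·8 + 18)/6 = 54/6 = 9
te_Tooling = (2 + 4·6 + 10)/6 = 36/6 = 6
te_Supplier sourcing = (3 + 4·4 + 5)/6 = 24/6 = 4
te_Pilot run = (10 + 4·13 + 16)/6 = 78/6 = 13
te_QA = (1 + 4·5 + 15)/6 = 36/6 = 6
te_Packaging design = (7 + 4·9 + 17)/6 = 60/6 = 10
te_Regulatory filing = (3 + 4·6 + 9)/6 = 36/6 = 6
te_Marketing collateral = (6 + 4·8 + 10)/6 = 48/6 = 8

Forward pass:
ES_Prototype build = 0; EF_Prototype build = 5
ES_User testing = 0; EF_User testing = 9
ES_Tooling = 0; EF_Tooling = 6
ES_Supplier sourcing = 0; EF_Supplier sourcing = 4
ES_Pilot run = 0; EF_Pilot run = 13
ES_QA = 13; EF_QA = 13+6 = 19
ES_Packaging design = max(EF_User testing=9, EF_Pilot run=13) = 13; EF_Packaging design = 13+10 = 23
ES_Regulatory filing = max(EF_User testing=9, EF_Supplier sourcing=4) = 9; EF_Regulatory filing = 9+6 = 15
ES_Marketing collateral = max(EF_Prototype build=5, EF_Tooling=6, EF_Supplier sourcing=4, EF_QA=19, EF_Packaging design=23, EF_Regulatory filing=15) = 23; EF_Marketing collateral = 23+8 = 31
Expected project duration μ = 31 days. Critical path: Pilot run → Packaging design → Marketing collateral.

Backward pass:
LF_Marketing collateral = 31; LS_Marketing collateral = 31−8 = 23
LF_Regulatory filing = LS_Marketing collateral = 23; LS_Regulatory filing = 23−6 = 17
LF_Packaging design = LS_Marketing collateral = 23; LS_Packaging design = 23−10 = 13
LF_QA = LS_Marketing collateral = 23; LS_QA = 23−6 = 17
LF_Pilot run = min(LS_QA=17, LS_Packaging design=13) = 13; LS_Pilot run = 13−13 = 0
LF_Supplier sourcing = min(LS_Regulatory filing=17, LS_Marketing collateral=23) = 17; LS_Supplier sourcing = 17−4 = 13
LF_Tooling = LS_Marketing collateral = 23; LS_Tooling = 23−6 = 17
LF_User testing = min(LS_Packaging design=13, LS_Regulatory filing=17) = 13; LS_User testing = 13−9 = 4
LF_Prototype build = LS_Marketing collateral = 23; LS_Prototype build = 23−5 = 18
Slack_Supplier sourcing = LS_Supplier sourcing − ES_Supplier sourcing = 13 − 0 = 13

13 days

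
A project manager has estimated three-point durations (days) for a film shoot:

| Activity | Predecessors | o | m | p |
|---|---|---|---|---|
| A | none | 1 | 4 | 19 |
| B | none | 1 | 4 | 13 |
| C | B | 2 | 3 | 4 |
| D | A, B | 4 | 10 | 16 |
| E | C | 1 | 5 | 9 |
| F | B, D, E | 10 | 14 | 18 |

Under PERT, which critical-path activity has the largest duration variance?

A

te_A = (1 + 4·4 + 19)/6 = 36/6 = 6; σ²_A = ((19−1)/6)² = 9.000
te_B = (1 + 4·4 + 13)/6 = 30/6 = 5; σ²_B = ((13−1)/6)² = 4.000
te_C = (2 + 4·3 + 4)/6 = 18/6 = 3; σ²_C = ((4−2)/6)² = 0.111
te_D = (4 + 4·10 + 16)/6 = 60/6 = 10; σ²_D = ((16−4)/6)² = 4.000
te_E = (1 + 4·5 + 9)/6 = 30/6 = 5; σ²_E = ((9−1)/6)² = 1.778
te_F = (10 + 4·14 + 18)/6 = 84/6 = 14; σ²_F = ((18−10)/6)² = 1.778

Forward pass:
ES_A = 0; EF_A = 6
ES_B = 0; EF_B = 5
ES_C = 5; EF_C = 5+3 = 8
ES_D = max(EF_A=6, EF_B=5) = 6; EF_D = 6+10 = 16
ES_E = 8; EF_E = 8+5 = 13
ES_F = max(EF_B=5, EF_D=16, EF_E=13) = 16; EF_F = 16+14 = 30
Expected project duration μ = 30 days. Critical path: A → D → F.

Variances on critical path: σ²_A=9.000, σ²_D=4.000, σ²_F=1.778.
Largest is σ²_A = 9.000.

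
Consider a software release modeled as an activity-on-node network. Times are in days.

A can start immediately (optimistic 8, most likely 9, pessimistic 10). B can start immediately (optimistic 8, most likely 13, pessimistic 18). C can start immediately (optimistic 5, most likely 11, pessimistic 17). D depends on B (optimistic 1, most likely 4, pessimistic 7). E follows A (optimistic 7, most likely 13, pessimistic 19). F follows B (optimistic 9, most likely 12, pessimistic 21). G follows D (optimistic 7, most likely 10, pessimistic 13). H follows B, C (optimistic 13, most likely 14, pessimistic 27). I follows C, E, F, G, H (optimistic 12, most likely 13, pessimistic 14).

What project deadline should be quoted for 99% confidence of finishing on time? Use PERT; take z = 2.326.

te_A = (8 + 4·9 + 10)/6 = 54/6 = 9; σ²_A = ((10−8)/6)² = 0.111
te_B = (8 + 4·13 + 18)/6 = 78/6 = 13; σ²_B = ((18−8)/6)² = 2.778
te_C = (5 + 4·11 + 17)/6 = 66/6 = 11; σ²_C = ((17−5)/6)² = 4.000
te_D = (1 + 4·4 + 7)/6 = 24/6 = 4; σ²_D = ((7−1)/6)² = 1.000
te_E = (7 + 4·13 + 19)/6 = 78/6 = 13; σ²_E = ((19−7)/6)² = 4.000
te_F = (9 + 4·12 + 21)/6 = 78/6 = 13; σ²_F = ((21−9)/6)² = 4.000
te_G = (7 + 4·10 + 13)/6 = 60/6 = 10; σ²_G = ((13−7)/6)² = 1.000
te_H = (13 + 4·14 + 27)/6 = 96/6 = 16; σ²_H = ((27−13)/6)² = 5.444
te_I = (12 + 4·13 + 14)/6 = 78/6 = 13; σ²_I = ((14−12)/6)² = 0.111

Forward pass:
ES_A = 0; EF_A = 9
ES_B = 0; EF_B = 13
ES_C = 0; EF_C = 11
ES_D = 13; EF_D = 13+4 = 17
ES_E = 9; EF_E = 9+13 = 22
ES_F = 13; EF_F = 13+13 = 26
ES_G = 17; EF_G = 17+10 = 27
ES_H = max(EF_B=13, EF_C=11) = 13; EF_H = 13+16 = 29
ES_I = max(EF_C=11, EF_E=22, EF_F=26, EF_G=27, EF_H=29) = 29; EF_I = 29+13 = 42
Expected project duration μ = 42 days. Critical path: B → H → I.

Variance along critical path = 2.778 + 5.444 + 0.111 = 8.333; σ = 2.887 days.
D = μ + z·σ = 42 + 2.326·2.887 = 48.7 days

48.7 days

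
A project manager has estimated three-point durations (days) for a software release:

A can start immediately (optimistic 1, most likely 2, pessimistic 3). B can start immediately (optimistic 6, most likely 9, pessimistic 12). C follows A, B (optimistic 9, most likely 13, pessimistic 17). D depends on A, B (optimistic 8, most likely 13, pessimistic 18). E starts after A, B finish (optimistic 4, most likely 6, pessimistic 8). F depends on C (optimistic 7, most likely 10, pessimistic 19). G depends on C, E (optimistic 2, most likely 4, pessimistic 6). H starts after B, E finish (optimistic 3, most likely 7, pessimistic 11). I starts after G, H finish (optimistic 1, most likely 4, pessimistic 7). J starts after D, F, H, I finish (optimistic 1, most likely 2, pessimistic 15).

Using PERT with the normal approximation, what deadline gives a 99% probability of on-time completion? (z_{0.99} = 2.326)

te_A = (1 + 4·2 + 3)/6 = 12/6 = 2; σ²_A = ((3−1)/6)² = 0.111
te_B = (6 + 4·9 + 12)/6 = 54/6 = 9; σ²_B = ((12−6)/6)² = 1.000
te_C = (9 + 4·13 + 17)/6 = 78/6 = 13; σ²_C = ((17−9)/6)² = 1.778
te_D = (8 + 4·13 + 18)/6 = 78/6 = 13; σ²_D = ((18−8)/6)² = 2.778
te_E = (4 + 4·6 + 8)/6 = 36/6 = 6; σ²_E = ((8−4)/6)² = 0.444
te_F = (7 + 4·10 + 19)/6 = 66/6 = 11; σ²_F = ((19−7)/6)² = 4.000
te_G = (2 + 4·4 + 6)/6 = 24/6 = 4; σ²_G = ((6−2)/6)² = 0.444
te_H = (3 + 4·7 + 11)/6 = 42/6 = 7; σ²_H = ((11−3)/6)² = 1.778
te_I = (1 + 4·4 + 7)/6 = 24/6 = 4; σ²_I = ((7−1)/6)² = 1.000
te_J = (1 + 4·2 + 15)/6 = 24/6 = 4; σ²_J = ((15−1)/6)² = 5.444

Forward pass:
ES_A = 0; EF_A = 2
ES_B = 0; EF_B = 9
ES_C = max(EF_A=2, EF_B=9) = 9; EF_C = 9+13 = 22
ES_D = max(EF_A=2, EF_B=9) = 9; EF_D = 9+13 = 22
ES_E = max(EF_A=2, EF_B=9) = 9; EF_E = 9+6 = 15
ES_F = 22; EF_F = 22+11 = 33
ES_G = max(EF_C=22, EF_E=15) = 22; EF_G = 22+4 = 26
ES_H = max(EF_B=9, EF_E=15) = 15; EF_H = 15+7 = 22
ES_I = max(EF_G=26, EF_H=22) = 26; EF_I = 26+4 = 30
ES_J = max(EF_D=22, EF_F=33, EF_H=22, EF_I=30) = 33; EF_J = 33+4 = 37
Expected project duration μ = 37 days. Critical path: B → C → F → J.

Variance along critical path = 1.000 + 1.778 + 4.000 + 5.444 = 12.222; σ = 3.496 days.
D = μ + z·σ = 37 + 2.326·3.496 = 45.1 days

45.1 days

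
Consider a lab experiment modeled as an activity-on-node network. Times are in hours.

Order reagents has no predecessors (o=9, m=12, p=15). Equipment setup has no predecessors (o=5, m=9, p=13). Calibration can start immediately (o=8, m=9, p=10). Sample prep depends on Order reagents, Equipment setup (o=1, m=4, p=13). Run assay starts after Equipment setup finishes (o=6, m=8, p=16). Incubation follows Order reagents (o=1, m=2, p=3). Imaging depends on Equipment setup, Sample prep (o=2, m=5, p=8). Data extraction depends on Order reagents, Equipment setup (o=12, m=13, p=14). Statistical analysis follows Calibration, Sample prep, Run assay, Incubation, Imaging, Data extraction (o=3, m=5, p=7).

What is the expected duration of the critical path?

30 hours

te_Order reagents = (9 + 4·12 + 15)/6 = 72/6 = 12
te_Equipment setup = (5 + 4·9 + 13)/6 = 54/6 = 9
te_Calibration = (8 + 4·9 + 10)/6 = 54/6 = 9
te_Sample prep = (1 + 4·4 + 13)/6 = 30/6 = 5
te_Run assay = (6 + 4·8 + 16)/6 = 54/6 = 9
te_Incubation = (1 + 4·2 + 3)/6 = 12/6 = 2
te_Imaging = (2 + 4·5 + 8)/6 = 30/6 = 5
te_Data extraction = (12 + 4·13 + 14)/6 = 78/6 = 13
te_Statistical analysis = (3 + 4·5 + 7)/6 = 30/6 = 5

Forward pass:
ES_Order reagents = 0; EF_Order reagents = 12
ES_Equipment setup = 0; EF_Equipment setup = 9
ES_Calibration = 0; EF_Calibration = 9
ES_Sample prep = max(EF_Order reagents=12, EF_Equipment setup=9) = 12; EF_Sample prep = 12+5 = 17
ES_Run assay = 9; EF_Run assay = 9+9 = 18
ES_Incubation = 12; EF_Incubation = 12+2 = 14
ES_Imaging = max(EF_Equipment setup=9, EF_Sample prep=17) = 17; EF_Imaging = 17+5 = 22
ES_Data extraction = max(EF_Order reagents=12, EF_Equipment setup=9) = 12; EF_Data extraction = 12+13 = 25
ES_Statistical analysis = max(EF_Calibration=9, EF_Sample prep=17, EF_Run assay=18, EF_Incubation=14, EF_Imaging=22, EF_Data extraction=25) = 25; EF_Statistical analysis = 25+5 = 30
Expected project duration μ = 30 hours. Critical path: Order reagents → Data extraction → Statistical analysis.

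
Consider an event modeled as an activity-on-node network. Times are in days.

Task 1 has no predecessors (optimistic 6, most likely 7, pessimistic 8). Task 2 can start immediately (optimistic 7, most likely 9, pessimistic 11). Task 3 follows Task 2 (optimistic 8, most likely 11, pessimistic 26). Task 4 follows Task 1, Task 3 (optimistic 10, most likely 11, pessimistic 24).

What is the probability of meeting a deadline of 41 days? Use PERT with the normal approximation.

te_Task 1 = (6 + 4·7 + 8)/6 = 42/6 = 7; σ²_Task 1 = ((8−6)/6)² = 0.111
te_Task 2 = (7 + 4·9 + 11)/6 = 54/6 = 9; σ²_Task 2 = ((11−7)/6)² = 0.444
te_Task 3 = (8 + 4·11 + 26)/6 = 78/6 = 13; σ²_Task 3 = ((26−8)/6)² = 9.000
te_Task 4 = (10 + 4·11 + 24)/6 = 78/6 = 13; σ²_Task 4 = ((24−10)/6)² = 5.444

Forward pass:
ES_Task 1 = 0; EF_Task 1 = 7
ES_Task 2 = 0; EF_Task 2 = 9
ES_Task 3 = 9; EF_Task 3 = 9+13 = 22
ES_Task 4 = max(EF_Task 1=7, EF_Task 3=22) = 22; EF_Task 4 = 22+13 = 35
Expected project duration μ = 35 days. Critical path: Task 2 → Task 3 → Task 4.

Variance along critical path = 0.444 + 9.000 + 5.444 = 14.889; σ = √14.889 = 3.859 days.
Z = (41 − 35) / 3.859 = 1.555
P(T ≤ 41) = Φ(1.555) ≈ 0.940

0.940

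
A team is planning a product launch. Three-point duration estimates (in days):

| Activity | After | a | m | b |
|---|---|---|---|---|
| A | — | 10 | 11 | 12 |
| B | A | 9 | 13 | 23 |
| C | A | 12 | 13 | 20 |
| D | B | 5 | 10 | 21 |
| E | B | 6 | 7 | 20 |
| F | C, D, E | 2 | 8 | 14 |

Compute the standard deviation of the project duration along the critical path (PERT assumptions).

te_A = (10 + 4·11 + 12)/6 = 66/6 = 11; σ²_A = ((12−10)/6)² = 0.111
te_B = (9 + 4·13 + 23)/6 = 84/6 = 14; σ²_B = ((23−9)/6)² = 5.444
te_C = (12 + 4·13 + 20)/6 = 84/6 = 14; σ²_C = ((20−12)/6)² = 1.778
te_D = (5 + 4·10 + 21)/6 = 66/6 = 11; σ²_D = ((21−5)/6)² = 7.111
te_E = (6 + 4·7 + 20)/6 = 54/6 = 9; σ²_E = ((20−6)/6)² = 5.444
te_F = (2 + 4·8 + 14)/6 = 48/6 = 8; σ²_F = ((14−2)/6)² = 4.000

Forward pass:
ES_A = 0; EF_A = 11
ES_B = 11; EF_B = 11+14 = 25
ES_C = 11; EF_C = 11+14 = 25
ES_D = 25; EF_D = 25+11 = 36
ES_E = 25; EF_E = 25+9 = 34
ES_F = max(EF_C=25, EF_D=36, EF_E=34) = 36; EF_F = 36+8 = 44
Expected project duration μ = 44 days. Critical path: A → B → D → F.

Variance along critical path = 0.111 + 5.444 + 7.111 + 4.000 = 16.667
σ = √16.667 = 4.082 days

4.08 days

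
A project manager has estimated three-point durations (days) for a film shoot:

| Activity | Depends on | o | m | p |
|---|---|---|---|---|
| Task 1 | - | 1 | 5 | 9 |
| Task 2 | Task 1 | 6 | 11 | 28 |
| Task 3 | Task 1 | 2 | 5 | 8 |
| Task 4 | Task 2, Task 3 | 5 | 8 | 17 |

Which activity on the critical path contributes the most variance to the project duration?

Task 2

te_Task 1 = (1 + 4·5 + 9)/6 = 30/6 = 5; σ²_Task 1 = ((9−1)/6)² = 1.778
te_Task 2 = (6 + 4·11 + 28)/6 = 78/6 = 13; σ²_Task 2 = ((28−6)/6)² = 13.444
te_Task 3 = (2 + 4·5 + 8)/6 = 30/6 = 5; σ²_Task 3 = ((8−2)/6)² = 1.000
te_Task 4 = (5 + 4·8 + 17)/6 = 54/6 = 9; σ²_Task 4 = ((17−5)/6)² = 4.000

Forward pass:
ES_Task 1 = 0; EF_Task 1 = 5
ES_Task 2 = 5; EF_Task 2 = 5+13 = 18
ES_Task 3 = 5; EF_Task 3 = 5+5 = 10
ES_Task 4 = max(EF_Task 2=18, EF_Task 3=10) = 18; EF_Task 4 = 18+9 = 27
Expected project duration μ = 27 days. Critical path: Task 1 → Task 2 → Task 4.

Variances on critical path: σ²_Task 1=1.778, σ²_Task 2=13.444, σ²_Task 4=4.000.
Largest is σ²_Task 2 = 13.444.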